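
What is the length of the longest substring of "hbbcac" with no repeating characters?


Input: "hbbcac"
Sliding window (track last position of each char):
  Position 0 ('h'): window [0,0] length 1 -- new best
  Position 1 ('b'): window [0,1] length 2 -- new best
  Position 2 ('b'): repeat (last at 1), move window start to 2
  Position 2 ('b'): window [2,2] length 1
  Position 3 ('c'): window [2,3] length 2
  Position 4 ('a'): window [2,4] length 3 -- new best
  Position 5 ('c'): repeat (last at 3), move window start to 4
  Position 5 ('c'): window [4,5] length 2
Longest substring with no repeats: "bca" with length 3

3


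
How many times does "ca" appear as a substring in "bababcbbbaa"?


Searching for "ca" in "bababcbbbaa"
Scanning each position:
  Position 0: "ba" => no
  Position 1: "ab" => no
  Position 2: "ba" => no
  Position 3: "ab" => no
  Position 4: "bc" => no
  Position 5: "cb" => no
  Position 6: "bb" => no
  Position 7: "bb" => no
  Position 8: "ba" => no
  Position 9: "aa" => no
Total occurrences: 0

0


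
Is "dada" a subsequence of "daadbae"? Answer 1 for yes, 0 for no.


Check if "dada" is a subsequence of "daadbae"
Greedy scan:
  Position 0 ('d'): matches sub[0] = 'd'
  Position 1 ('a'): matches sub[1] = 'a'
  Position 2 ('a'): no match needed
  Position 3 ('d'): matches sub[2] = 'd'
  Position 4 ('b'): no match needed
  Position 5 ('a'): matches sub[3] = 'a'
  Position 6 ('e'): no match needed
All 4 characters matched => is a subsequence

1


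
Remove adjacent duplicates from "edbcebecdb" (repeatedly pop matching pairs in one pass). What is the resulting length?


Input: edbcebecdb
Stack-based adjacent duplicate removal:
  Read 'e': push. Stack: e
  Read 'd': push. Stack: ed
  Read 'b': push. Stack: edb
  Read 'c': push. Stack: edbc
  Read 'e': push. Stack: edbce
  Read 'b': push. Stack: edbceb
  Read 'e': push. Stack: edbcebe
  Read 'c': push. Stack: edbcebec
  Read 'd': push. Stack: edbcebecd
  Read 'b': push. Stack: edbcebecdb
Final stack: "edbcebecdb" (length 10)

10


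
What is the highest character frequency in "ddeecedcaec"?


Input: ddeecedcaec
Character counts:
  'a': 1
  'c': 3
  'd': 3
  'e': 4
Maximum frequency: 4

4


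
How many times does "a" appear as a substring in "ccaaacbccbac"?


Searching for "a" in "ccaaacbccbac"
Scanning each position:
  Position 0: "c" => no
  Position 1: "c" => no
  Position 2: "a" => MATCH
  Position 3: "a" => MATCH
  Position 4: "a" => MATCH
  Position 5: "c" => no
  Position 6: "b" => no
  Position 7: "c" => no
  Position 8: "c" => no
  Position 9: "b" => no
  Position 10: "a" => MATCH
  Position 11: "c" => no
Total occurrences: 4

4


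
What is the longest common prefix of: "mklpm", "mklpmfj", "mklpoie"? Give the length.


Words: mklpm, mklpmfj, mklpoie
  Position 0: all 'm' => match
  Position 1: all 'k' => match
  Position 2: all 'l' => match
  Position 3: all 'p' => match
  Position 4: ('m', 'm', 'o') => mismatch, stop
LCP = "mklp" (length 4)

4


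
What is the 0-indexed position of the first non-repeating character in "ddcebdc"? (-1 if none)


Input: ddcebdc
Character frequencies:
  'b': 1
  'c': 2
  'd': 3
  'e': 1
Scanning left to right for freq == 1:
  Position 0 ('d'): freq=3, skip
  Position 1 ('d'): freq=3, skip
  Position 2 ('c'): freq=2, skip
  Position 3 ('e'): unique! => answer = 3

3


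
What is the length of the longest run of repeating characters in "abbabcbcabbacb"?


Input: "abbabcbcabbacb"
Scanning for longest run:
  Position 1 ('b'): new char, reset run to 1
  Position 2 ('b'): continues run of 'b', length=2
  Position 3 ('a'): new char, reset run to 1
  Position 4 ('b'): new char, reset run to 1
  Position 5 ('c'): new char, reset run to 1
  Position 6 ('b'): new char, reset run to 1
  Position 7 ('c'): new char, reset run to 1
  Position 8 ('a'): new char, reset run to 1
  Position 9 ('b'): new char, reset run to 1
  Position 10 ('b'): continues run of 'b', length=2
  Position 11 ('a'): new char, reset run to 1
  Position 12 ('c'): new char, reset run to 1
  Position 13 ('b'): new char, reset run to 1
Longest run: 'b' with length 2

2


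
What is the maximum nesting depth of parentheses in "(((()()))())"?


Input: "(((()()))())"
Tracking depth:
  Position 0 '(': depth becomes 1
  Position 1 '(': depth becomes 2
  Position 2 '(': depth becomes 3
  Position 3 '(': depth becomes 4
  Position 4 ')': depth becomes 3
  Position 5 '(': depth becomes 4
  Position 6 ')': depth becomes 3
  Position 7 ')': depth becomes 2
  Position 8 ')': depth becomes 1
  Position 9 '(': depth becomes 2
  Position 10 ')': depth becomes 1
  Position 11 ')': depth becomes 0
Maximum depth reached: 4

4


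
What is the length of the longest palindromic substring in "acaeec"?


Input: "acaeec"
Checking substrings for palindromes:
  [0:3] "aca" (len 3) => palindrome
  [3:5] "ee" (len 2) => palindrome
Longest palindromic substring: "aca" with length 3

3


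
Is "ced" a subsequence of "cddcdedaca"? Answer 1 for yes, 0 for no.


Check if "ced" is a subsequence of "cddcdedaca"
Greedy scan:
  Position 0 ('c'): matches sub[0] = 'c'
  Position 1 ('d'): no match needed
  Position 2 ('d'): no match needed
  Position 3 ('c'): no match needed
  Position 4 ('d'): no match needed
  Position 5 ('e'): matches sub[1] = 'e'
  Position 6 ('d'): matches sub[2] = 'd'
  Position 7 ('a'): no match needed
  Position 8 ('c'): no match needed
  Position 9 ('a'): no match needed
All 3 characters matched => is a subsequence

1


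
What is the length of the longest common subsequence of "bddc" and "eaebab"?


LCS of "bddc" and "eaebab"
DP table:
           e    a    e    b    a    b
      0    0    0    0    0    0    0
  b   0    0    0    0    1    1    1
  d   0    0    0    0    1    1    1
  d   0    0    0    0    1    1    1
  c   0    0    0    0    1    1    1
LCS length = dp[4][6] = 1

1


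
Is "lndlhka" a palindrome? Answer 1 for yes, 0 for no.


Input: lndlhka
Reversed: akhldnl
  Compare pos 0 ('l') with pos 6 ('a'): MISMATCH
  Compare pos 1 ('n') with pos 5 ('k'): MISMATCH
  Compare pos 2 ('d') with pos 4 ('h'): MISMATCH
Result: not a palindrome

0


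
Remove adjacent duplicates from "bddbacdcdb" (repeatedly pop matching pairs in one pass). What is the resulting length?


Input: bddbacdcdb
Stack-based adjacent duplicate removal:
  Read 'b': push. Stack: b
  Read 'd': push. Stack: bd
  Read 'd': matches stack top 'd' => pop. Stack: b
  Read 'b': matches stack top 'b' => pop. Stack: (empty)
  Read 'a': push. Stack: a
  Read 'c': push. Stack: ac
  Read 'd': push. Stack: acd
  Read 'c': push. Stack: acdc
  Read 'd': push. Stack: acdcd
  Read 'b': push. Stack: acdcdb
Final stack: "acdcdb" (length 6)

6


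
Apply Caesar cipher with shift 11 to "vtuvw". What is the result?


Caesar cipher: shift "vtuvw" by 11
  'v' (pos 21) + 11 = pos 6 = 'g'
  't' (pos 19) + 11 = pos 4 = 'e'
  'u' (pos 20) + 11 = pos 5 = 'f'
  'v' (pos 21) + 11 = pos 6 = 'g'
  'w' (pos 22) + 11 = pos 7 = 'h'
Result: gefgh

gefgh


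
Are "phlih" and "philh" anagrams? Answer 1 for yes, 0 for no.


Strings: "phlih", "philh"
Sorted first:  hhilp
Sorted second: hhilp
Sorted forms match => anagrams

1


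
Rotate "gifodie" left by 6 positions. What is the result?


Input: "gifodie", rotate left by 6
First 6 characters: "gifodi"
Remaining characters: "e"
Concatenate remaining + first: "e" + "gifodi" = "egifodi"

egifodi


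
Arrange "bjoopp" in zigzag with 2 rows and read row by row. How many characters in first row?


Zigzag "bjoopp" into 2 rows:
Placing characters:
  'b' => row 0
  'j' => row 1
  'o' => row 0
  'o' => row 1
  'p' => row 0
  'p' => row 1
Rows:
  Row 0: "bop"
  Row 1: "jop"
First row length: 3

3


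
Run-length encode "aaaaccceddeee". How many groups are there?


Input: aaaaccceddeee
Scanning for consecutive runs:
  Group 1: 'a' x 4 (positions 0-3)
  Group 2: 'c' x 3 (positions 4-6)
  Group 3: 'e' x 1 (positions 7-7)
  Group 4: 'd' x 2 (positions 8-9)
  Group 5: 'e' x 3 (positions 10-12)
Total groups: 5

5


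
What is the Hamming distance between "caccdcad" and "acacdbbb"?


Comparing "caccdcad" and "acacdbbb" position by position:
  Position 0: 'c' vs 'a' => differ
  Position 1: 'a' vs 'c' => differ
  Position 2: 'c' vs 'a' => differ
  Position 3: 'c' vs 'c' => same
  Position 4: 'd' vs 'd' => same
  Position 5: 'c' vs 'b' => differ
  Position 6: 'a' vs 'b' => differ
  Position 7: 'd' vs 'b' => differ
Total differences (Hamming distance): 6

6


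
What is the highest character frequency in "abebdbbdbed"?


Input: abebdbbdbed
Character counts:
  'a': 1
  'b': 5
  'd': 3
  'e': 2
Maximum frequency: 5

5


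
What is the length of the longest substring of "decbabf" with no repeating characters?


Input: "decbabf"
Sliding window (track last position of each char):
  Position 0 ('d'): window [0,0] length 1 -- new best
  Position 1 ('e'): window [0,1] length 2 -- new best
  Position 2 ('c'): window [0,2] length 3 -- new best
  Position 3 ('b'): window [0,3] length 4 -- new best
  Position 4 ('a'): window [0,4] length 5 -- new best
  Position 5 ('b'): repeat (last at 3), move window start to 4
  Position 5 ('b'): window [4,5] length 2
  Position 6 ('f'): window [4,6] length 3
Longest substring with no repeats: "decba" with length 5

5


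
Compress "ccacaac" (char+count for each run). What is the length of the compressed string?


Input: ccacaac
Runs:
  'c' x 2 => "c2"
  'a' x 1 => "a1"
  'c' x 1 => "c1"
  'a' x 2 => "a2"
  'c' x 1 => "c1"
Compressed: "c2a1c1a2c1"
Compressed length: 10

10


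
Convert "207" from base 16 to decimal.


Input: "207" in base 16
Positional expansion:
  Digit '2' (value 2) x 16^2 = 512
  Digit '0' (value 0) x 16^1 = 0
  Digit '7' (value 7) x 16^0 = 7
Sum = 519

519


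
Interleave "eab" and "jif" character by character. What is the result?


Interleaving "eab" and "jif":
  Position 0: 'e' from first, 'j' from second => "ej"
  Position 1: 'a' from first, 'i' from second => "ai"
  Position 2: 'b' from first, 'f' from second => "bf"
Result: ejaibf

ejaibf


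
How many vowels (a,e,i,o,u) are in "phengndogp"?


Input: phengndogp
Checking each character:
  'p' at position 0: consonant
  'h' at position 1: consonant
  'e' at position 2: vowel (running total: 1)
  'n' at position 3: consonant
  'g' at position 4: consonant
  'n' at position 5: consonant
  'd' at position 6: consonant
  'o' at position 7: vowel (running total: 2)
  'g' at position 8: consonant
  'p' at position 9: consonant
Total vowels: 2

2


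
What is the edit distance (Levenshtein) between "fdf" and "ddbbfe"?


Computing edit distance: "fdf" -> "ddbbfe"
DP table:
           d    d    b    b    f    e
      0    1    2    3    4    5    6
  f   1    1    2    3    4    4    5
  d   2    1    1    2    3    4    5
  f   3    2    2    2    3    3    4
Edit distance = dp[3][6] = 4

4


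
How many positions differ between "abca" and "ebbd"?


Comparing "abca" and "ebbd" position by position:
  Position 0: 'a' vs 'e' => DIFFER
  Position 1: 'b' vs 'b' => same
  Position 2: 'c' vs 'b' => DIFFER
  Position 3: 'a' vs 'd' => DIFFER
Positions that differ: 3

3


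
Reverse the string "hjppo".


Input: hjppo
Reading characters right to left:
  Position 4: 'o'
  Position 3: 'p'
  Position 2: 'p'
  Position 1: 'j'
  Position 0: 'h'
Reversed: oppjh

oppjh


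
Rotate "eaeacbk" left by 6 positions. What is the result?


Input: "eaeacbk", rotate left by 6
First 6 characters: "eaeacb"
Remaining characters: "k"
Concatenate remaining + first: "k" + "eaeacb" = "keaeacb"

keaeacb


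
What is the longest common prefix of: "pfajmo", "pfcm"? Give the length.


Words: pfajmo, pfcm
  Position 0: all 'p' => match
  Position 1: all 'f' => match
  Position 2: ('a', 'c') => mismatch, stop
LCP = "pf" (length 2)

2


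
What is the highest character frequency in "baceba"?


Input: baceba
Character counts:
  'a': 2
  'b': 2
  'c': 1
  'e': 1
Maximum frequency: 2

2


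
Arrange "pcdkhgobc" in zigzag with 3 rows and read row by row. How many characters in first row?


Zigzag "pcdkhgobc" into 3 rows:
Placing characters:
  'p' => row 0
  'c' => row 1
  'd' => row 2
  'k' => row 1
  'h' => row 0
  'g' => row 1
  'o' => row 2
  'b' => row 1
  'c' => row 0
Rows:
  Row 0: "phc"
  Row 1: "ckgb"
  Row 2: "do"
First row length: 3

3


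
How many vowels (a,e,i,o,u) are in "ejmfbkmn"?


Input: ejmfbkmn
Checking each character:
  'e' at position 0: vowel (running total: 1)
  'j' at position 1: consonant
  'm' at position 2: consonant
  'f' at position 3: consonant
  'b' at position 4: consonant
  'k' at position 5: consonant
  'm' at position 6: consonant
  'n' at position 7: consonant
Total vowels: 1

1


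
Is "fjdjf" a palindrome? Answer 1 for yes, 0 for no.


Input: fjdjf
Reversed: fjdjf
  Compare pos 0 ('f') with pos 4 ('f'): match
  Compare pos 1 ('j') with pos 3 ('j'): match
Result: palindrome

1


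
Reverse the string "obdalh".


Input: obdalh
Reading characters right to left:
  Position 5: 'h'
  Position 4: 'l'
  Position 3: 'a'
  Position 2: 'd'
  Position 1: 'b'
  Position 0: 'o'
Reversed: hladbo

hladbo


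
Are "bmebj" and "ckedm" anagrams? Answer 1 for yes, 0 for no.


Strings: "bmebj", "ckedm"
Sorted first:  bbejm
Sorted second: cdekm
Differ at position 0: 'b' vs 'c' => not anagrams

0


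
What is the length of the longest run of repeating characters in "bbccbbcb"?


Input: "bbccbbcb"
Scanning for longest run:
  Position 1 ('b'): continues run of 'b', length=2
  Position 2 ('c'): new char, reset run to 1
  Position 3 ('c'): continues run of 'c', length=2
  Position 4 ('b'): new char, reset run to 1
  Position 5 ('b'): continues run of 'b', length=2
  Position 6 ('c'): new char, reset run to 1
  Position 7 ('b'): new char, reset run to 1
Longest run: 'b' with length 2

2


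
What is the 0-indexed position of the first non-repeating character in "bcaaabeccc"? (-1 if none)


Input: bcaaabeccc
Character frequencies:
  'a': 3
  'b': 2
  'c': 4
  'e': 1
Scanning left to right for freq == 1:
  Position 0 ('b'): freq=2, skip
  Position 1 ('c'): freq=4, skip
  Position 2 ('a'): freq=3, skip
  Position 3 ('a'): freq=3, skip
  Position 4 ('a'): freq=3, skip
  Position 5 ('b'): freq=2, skip
  Position 6 ('e'): unique! => answer = 6

6


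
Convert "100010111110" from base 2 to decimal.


Input: "100010111110" in base 2
Positional expansion:
  Digit '1' (value 1) x 2^11 = 2048
  Digit '0' (value 0) x 2^10 = 0
  Digit '0' (value 0) x 2^9 = 0
  Digit '0' (value 0) x 2^8 = 0
  Digit '1' (value 1) x 2^7 = 128
  Digit '0' (value 0) x 2^6 = 0
  Digit '1' (value 1) x 2^5 = 32
  Digit '1' (value 1) x 2^4 = 16
  Digit '1' (value 1) x 2^3 = 8
  Digit '1' (value 1) x 2^2 = 4
  Digit '1' (value 1) x 2^1 = 2
  Digit '0' (value 0) x 2^0 = 0
Sum = 2238

2238


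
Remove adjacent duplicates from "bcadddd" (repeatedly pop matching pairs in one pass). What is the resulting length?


Input: bcadddd
Stack-based adjacent duplicate removal:
  Read 'b': push. Stack: b
  Read 'c': push. Stack: bc
  Read 'a': push. Stack: bca
  Read 'd': push. Stack: bcad
  Read 'd': matches stack top 'd' => pop. Stack: bca
  Read 'd': push. Stack: bcad
  Read 'd': matches stack top 'd' => pop. Stack: bca
Final stack: "bca" (length 3)

3


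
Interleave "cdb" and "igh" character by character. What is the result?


Interleaving "cdb" and "igh":
  Position 0: 'c' from first, 'i' from second => "ci"
  Position 1: 'd' from first, 'g' from second => "dg"
  Position 2: 'b' from first, 'h' from second => "bh"
Result: cidgbh

cidgbh


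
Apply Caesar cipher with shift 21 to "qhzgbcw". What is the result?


Caesar cipher: shift "qhzgbcw" by 21
  'q' (pos 16) + 21 = pos 11 = 'l'
  'h' (pos 7) + 21 = pos 2 = 'c'
  'z' (pos 25) + 21 = pos 20 = 'u'
  'g' (pos 6) + 21 = pos 1 = 'b'
  'b' (pos 1) + 21 = pos 22 = 'w'
  'c' (pos 2) + 21 = pos 23 = 'x'
  'w' (pos 22) + 21 = pos 17 = 'r'
Result: lcubwxr

lcubwxr


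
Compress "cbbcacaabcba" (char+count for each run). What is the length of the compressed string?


Input: cbbcacaabcba
Runs:
  'c' x 1 => "c1"
  'b' x 2 => "b2"
  'c' x 1 => "c1"
  'a' x 1 => "a1"
  'c' x 1 => "c1"
  'a' x 2 => "a2"
  'b' x 1 => "b1"
  'c' x 1 => "c1"
  'b' x 1 => "b1"
  'a' x 1 => "a1"
Compressed: "c1b2c1a1c1a2b1c1b1a1"
Compressed length: 20

20


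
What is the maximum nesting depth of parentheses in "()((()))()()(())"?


Input: "()((()))()()(())"
Tracking depth:
  Position 0 '(': depth becomes 1
  Position 1 ')': depth becomes 0
  Position 2 '(': depth becomes 1
  Position 3 '(': depth becomes 2
  Position 4 '(': depth becomes 3
  Position 5 ')': depth becomes 2
  Position 6 ')': depth becomes 1
  Position 7 ')': depth becomes 0
  Position 8 '(': depth becomes 1
  Position 9 ')': depth becomes 0
  Position 10 '(': depth becomes 1
  Position 11 ')': depth becomes 0
  Position 12 '(': depth becomes 1
  Position 13 '(': depth becomes 2
  Position 14 ')': depth becomes 1
  Position 15 ')': depth becomes 0
Maximum depth reached: 3

3


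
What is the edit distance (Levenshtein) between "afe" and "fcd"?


Computing edit distance: "afe" -> "fcd"
DP table:
           f    c    d
      0    1    2    3
  a   1    1    2    3
  f   2    1    2    3
  e   3    2    2    3
Edit distance = dp[3][3] = 3

3


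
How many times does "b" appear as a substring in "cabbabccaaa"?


Searching for "b" in "cabbabccaaa"
Scanning each position:
  Position 0: "c" => no
  Position 1: "a" => no
  Position 2: "b" => MATCH
  Position 3: "b" => MATCH
  Position 4: "a" => no
  Position 5: "b" => MATCH
  Position 6: "c" => no
  Position 7: "c" => no
  Position 8: "a" => no
  Position 9: "a" => no
  Position 10: "a" => no
Total occurrences: 3

3


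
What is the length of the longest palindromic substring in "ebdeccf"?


Input: "ebdeccf"
Checking substrings for palindromes:
  [4:6] "cc" (len 2) => palindrome
Longest palindromic substring: "cc" with length 2

2


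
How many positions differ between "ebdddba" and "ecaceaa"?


Comparing "ebdddba" and "ecaceaa" position by position:
  Position 0: 'e' vs 'e' => same
  Position 1: 'b' vs 'c' => DIFFER
  Position 2: 'd' vs 'a' => DIFFER
  Position 3: 'd' vs 'c' => DIFFER
  Position 4: 'd' vs 'e' => DIFFER
  Position 5: 'b' vs 'a' => DIFFER
  Position 6: 'a' vs 'a' => same
Positions that differ: 5

5


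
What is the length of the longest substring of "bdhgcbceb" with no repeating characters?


Input: "bdhgcbceb"
Sliding window (track last position of each char):
  Position 0 ('b'): window [0,0] length 1 -- new best
  Position 1 ('d'): window [0,1] length 2 -- new best
  Position 2 ('h'): window [0,2] length 3 -- new best
  Position 3 ('g'): window [0,3] length 4 -- new best
  Position 4 ('c'): window [0,4] length 5 -- new best
  Position 5 ('b'): repeat (last at 0), move window start to 1
  Position 5 ('b'): window [1,5] length 5
  Position 6 ('c'): repeat (last at 4), move window start to 5
  Position 6 ('c'): window [5,6] length 2
  Position 7 ('e'): window [5,7] length 3
  Position 8 ('b'): repeat (last at 5), move window start to 6
  Position 8 ('b'): window [6,8] length 3
Longest substring with no repeats: "bdhgc" with length 5

5


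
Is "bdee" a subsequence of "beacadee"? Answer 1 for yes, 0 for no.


Check if "bdee" is a subsequence of "beacadee"
Greedy scan:
  Position 0 ('b'): matches sub[0] = 'b'
  Position 1 ('e'): no match needed
  Position 2 ('a'): no match needed
  Position 3 ('c'): no match needed
  Position 4 ('a'): no match needed
  Position 5 ('d'): matches sub[1] = 'd'
  Position 6 ('e'): matches sub[2] = 'e'
  Position 7 ('e'): matches sub[3] = 'e'
All 4 characters matched => is a subsequence

1


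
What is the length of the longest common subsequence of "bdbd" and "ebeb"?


LCS of "bdbd" and "ebeb"
DP table:
           e    b    e    b
      0    0    0    0    0
  b   0    0    1    1    1
  d   0    0    1    1    1
  b   0    0    1    1    2
  d   0    0    1    1    2
LCS length = dp[4][4] = 2

2


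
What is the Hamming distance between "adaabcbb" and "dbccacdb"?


Comparing "adaabcbb" and "dbccacdb" position by position:
  Position 0: 'a' vs 'd' => differ
  Position 1: 'd' vs 'b' => differ
  Position 2: 'a' vs 'c' => differ
  Position 3: 'a' vs 'c' => differ
  Position 4: 'b' vs 'a' => differ
  Position 5: 'c' vs 'c' => same
  Position 6: 'b' vs 'd' => differ
  Position 7: 'b' vs 'b' => same
Total differences (Hamming distance): 6

6


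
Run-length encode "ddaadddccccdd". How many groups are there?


Input: ddaadddccccdd
Scanning for consecutive runs:
  Group 1: 'd' x 2 (positions 0-1)
  Group 2: 'a' x 2 (positions 2-3)
  Group 3: 'd' x 3 (positions 4-6)
  Group 4: 'c' x 4 (positions 7-10)
  Group 5: 'd' x 2 (positions 11-12)
Total groups: 5

5


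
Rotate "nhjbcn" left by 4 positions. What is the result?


Input: "nhjbcn", rotate left by 4
First 4 characters: "nhjb"
Remaining characters: "cn"
Concatenate remaining + first: "cn" + "nhjb" = "cnnhjb"

cnnhjb


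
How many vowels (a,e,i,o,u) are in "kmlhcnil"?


Input: kmlhcnil
Checking each character:
  'k' at position 0: consonant
  'm' at position 1: consonant
  'l' at position 2: consonant
  'h' at position 3: consonant
  'c' at position 4: consonant
  'n' at position 5: consonant
  'i' at position 6: vowel (running total: 1)
  'l' at position 7: consonant
Total vowels: 1

1


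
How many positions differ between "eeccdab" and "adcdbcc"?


Comparing "eeccdab" and "adcdbcc" position by position:
  Position 0: 'e' vs 'a' => DIFFER
  Position 1: 'e' vs 'd' => DIFFER
  Position 2: 'c' vs 'c' => same
  Position 3: 'c' vs 'd' => DIFFER
  Position 4: 'd' vs 'b' => DIFFER
  Position 5: 'a' vs 'c' => DIFFER
  Position 6: 'b' vs 'c' => DIFFER
Positions that differ: 6

6


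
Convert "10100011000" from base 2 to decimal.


Input: "10100011000" in base 2
Positional expansion:
  Digit '1' (value 1) x 2^10 = 1024
  Digit '0' (value 0) x 2^9 = 0
  Digit '1' (value 1) x 2^8 = 256
  Digit '0' (value 0) x 2^7 = 0
  Digit '0' (value 0) x 2^6 = 0
  Digit '0' (value 0) x 2^5 = 0
  Digit '1' (value 1) x 2^4 = 16
  Digit '1' (value 1) x 2^3 = 8
  Digit '0' (value 0) x 2^2 = 0
  Digit '0' (value 0) x 2^1 = 0
  Digit '0' (value 0) x 2^0 = 0
Sum = 1304

1304


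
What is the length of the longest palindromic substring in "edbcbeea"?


Input: "edbcbeea"
Checking substrings for palindromes:
  [2:5] "bcb" (len 3) => palindrome
  [5:7] "ee" (len 2) => palindrome
Longest palindromic substring: "bcb" with length 3

3


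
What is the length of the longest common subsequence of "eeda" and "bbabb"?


LCS of "eeda" and "bbabb"
DP table:
           b    b    a    b    b
      0    0    0    0    0    0
  e   0    0    0    0    0    0
  e   0    0    0    0    0    0
  d   0    0    0    0    0    0
  a   0    0    0    1    1    1
LCS length = dp[4][5] = 1

1


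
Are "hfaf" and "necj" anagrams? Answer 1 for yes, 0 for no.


Strings: "hfaf", "necj"
Sorted first:  affh
Sorted second: cejn
Differ at position 0: 'a' vs 'c' => not anagrams

0


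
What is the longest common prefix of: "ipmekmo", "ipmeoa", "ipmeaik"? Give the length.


Words: ipmekmo, ipmeoa, ipmeaik
  Position 0: all 'i' => match
  Position 1: all 'p' => match
  Position 2: all 'm' => match
  Position 3: all 'e' => match
  Position 4: ('k', 'o', 'a') => mismatch, stop
LCP = "ipme" (length 4)

4


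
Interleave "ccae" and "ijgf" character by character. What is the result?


Interleaving "ccae" and "ijgf":
  Position 0: 'c' from first, 'i' from second => "ci"
  Position 1: 'c' from first, 'j' from second => "cj"
  Position 2: 'a' from first, 'g' from second => "ag"
  Position 3: 'e' from first, 'f' from second => "ef"
Result: cicjagef

cicjagef


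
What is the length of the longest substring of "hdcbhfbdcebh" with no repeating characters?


Input: "hdcbhfbdcebh"
Sliding window (track last position of each char):
  Position 0 ('h'): window [0,0] length 1 -- new best
  Position 1 ('d'): window [0,1] length 2 -- new best
  Position 2 ('c'): window [0,2] length 3 -- new best
  Position 3 ('b'): window [0,3] length 4 -- new best
  Position 4 ('h'): repeat (last at 0), move window start to 1
  Position 4 ('h'): window [1,4] length 4
  Position 5 ('f'): window [1,5] length 5 -- new best
  Position 6 ('b'): repeat (last at 3), move window start to 4
  Position 6 ('b'): window [4,6] length 3
  Position 7 ('d'): window [4,7] length 4
  Position 8 ('c'): window [4,8] length 5
  Position 9 ('e'): window [4,9] length 6 -- new best
  Position 10 ('b'): repeat (last at 6), move window start to 7
  Position 10 ('b'): window [7,10] length 4
  Position 11 ('h'): window [7,11] length 5
Longest substring with no repeats: "hfbdce" with length 6

6


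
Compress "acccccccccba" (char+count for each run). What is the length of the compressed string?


Input: acccccccccba
Runs:
  'a' x 1 => "a1"
  'c' x 9 => "c9"
  'b' x 1 => "b1"
  'a' x 1 => "a1"
Compressed: "a1c9b1a1"
Compressed length: 8

8


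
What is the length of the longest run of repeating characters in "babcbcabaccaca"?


Input: "babcbcabaccaca"
Scanning for longest run:
  Position 1 ('a'): new char, reset run to 1
  Position 2 ('b'): new char, reset run to 1
  Position 3 ('c'): new char, reset run to 1
  Position 4 ('b'): new char, reset run to 1
  Position 5 ('c'): new char, reset run to 1
  Position 6 ('a'): new char, reset run to 1
  Position 7 ('b'): new char, reset run to 1
  Position 8 ('a'): new char, reset run to 1
  Position 9 ('c'): new char, reset run to 1
  Position 10 ('c'): continues run of 'c', length=2
  Position 11 ('a'): new char, reset run to 1
  Position 12 ('c'): new char, reset run to 1
  Position 13 ('a'): new char, reset run to 1
Longest run: 'c' with length 2

2


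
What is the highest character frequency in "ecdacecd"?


Input: ecdacecd
Character counts:
  'a': 1
  'c': 3
  'd': 2
  'e': 2
Maximum frequency: 3

3


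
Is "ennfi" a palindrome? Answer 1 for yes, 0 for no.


Input: ennfi
Reversed: ifnne
  Compare pos 0 ('e') with pos 4 ('i'): MISMATCH
  Compare pos 1 ('n') with pos 3 ('f'): MISMATCH
Result: not a palindrome

0


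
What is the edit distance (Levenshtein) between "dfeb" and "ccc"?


Computing edit distance: "dfeb" -> "ccc"
DP table:
           c    c    c
      0    1    2    3
  d   1    1    2    3
  f   2    2    2    3
  e   3    3    3    3
  b   4    4    4    4
Edit distance = dp[4][3] = 4

4


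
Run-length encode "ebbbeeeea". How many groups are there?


Input: ebbbeeeea
Scanning for consecutive runs:
  Group 1: 'e' x 1 (positions 0-0)
  Group 2: 'b' x 3 (positions 1-3)
  Group 3: 'e' x 4 (positions 4-7)
  Group 4: 'a' x 1 (positions 8-8)
Total groups: 4

4


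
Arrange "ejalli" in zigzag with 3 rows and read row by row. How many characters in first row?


Zigzag "ejalli" into 3 rows:
Placing characters:
  'e' => row 0
  'j' => row 1
  'a' => row 2
  'l' => row 1
  'l' => row 0
  'i' => row 1
Rows:
  Row 0: "el"
  Row 1: "jli"
  Row 2: "a"
First row length: 2

2


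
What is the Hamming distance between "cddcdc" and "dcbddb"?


Comparing "cddcdc" and "dcbddb" position by position:
  Position 0: 'c' vs 'd' => differ
  Position 1: 'd' vs 'c' => differ
  Position 2: 'd' vs 'b' => differ
  Position 3: 'c' vs 'd' => differ
  Position 4: 'd' vs 'd' => same
  Position 5: 'c' vs 'b' => differ
Total differences (Hamming distance): 5

5


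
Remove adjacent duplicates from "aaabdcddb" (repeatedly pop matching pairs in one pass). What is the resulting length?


Input: aaabdcddb
Stack-based adjacent duplicate removal:
  Read 'a': push. Stack: a
  Read 'a': matches stack top 'a' => pop. Stack: (empty)
  Read 'a': push. Stack: a
  Read 'b': push. Stack: ab
  Read 'd': push. Stack: abd
  Read 'c': push. Stack: abdc
  Read 'd': push. Stack: abdcd
  Read 'd': matches stack top 'd' => pop. Stack: abdc
  Read 'b': push. Stack: abdcb
Final stack: "abdcb" (length 5)

5


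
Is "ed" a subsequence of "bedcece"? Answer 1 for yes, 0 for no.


Check if "ed" is a subsequence of "bedcece"
Greedy scan:
  Position 0 ('b'): no match needed
  Position 1 ('e'): matches sub[0] = 'e'
  Position 2 ('d'): matches sub[1] = 'd'
  Position 3 ('c'): no match needed
  Position 4 ('e'): no match needed
  Position 5 ('c'): no match needed
  Position 6 ('e'): no match needed
All 2 characters matched => is a subsequence

1


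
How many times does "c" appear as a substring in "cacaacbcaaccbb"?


Searching for "c" in "cacaacbcaaccbb"
Scanning each position:
  Position 0: "c" => MATCH
  Position 1: "a" => no
  Position 2: "c" => MATCH
  Position 3: "a" => no
  Position 4: "a" => no
  Position 5: "c" => MATCH
  Position 6: "b" => no
  Position 7: "c" => MATCH
  Position 8: "a" => no
  Position 9: "a" => no
  Position 10: "c" => MATCH
  Position 11: "c" => MATCH
  Position 12: "b" => no
  Position 13: "b" => no
Total occurrences: 6

6


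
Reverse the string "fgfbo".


Input: fgfbo
Reading characters right to left:
  Position 4: 'o'
  Position 3: 'b'
  Position 2: 'f'
  Position 1: 'g'
  Position 0: 'f'
Reversed: obfgf

obfgf


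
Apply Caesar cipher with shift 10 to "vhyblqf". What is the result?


Caesar cipher: shift "vhyblqf" by 10
  'v' (pos 21) + 10 = pos 5 = 'f'
  'h' (pos 7) + 10 = pos 17 = 'r'
  'y' (pos 24) + 10 = pos 8 = 'i'
  'b' (pos 1) + 10 = pos 11 = 'l'
  'l' (pos 11) + 10 = pos 21 = 'v'
  'q' (pos 16) + 10 = pos 0 = 'a'
  'f' (pos 5) + 10 = pos 15 = 'p'
Result: frilvap

frilvap


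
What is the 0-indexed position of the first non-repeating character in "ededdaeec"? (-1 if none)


Input: ededdaeec
Character frequencies:
  'a': 1
  'c': 1
  'd': 3
  'e': 4
Scanning left to right for freq == 1:
  Position 0 ('e'): freq=4, skip
  Position 1 ('d'): freq=3, skip
  Position 2 ('e'): freq=4, skip
  Position 3 ('d'): freq=3, skip
  Position 4 ('d'): freq=3, skip
  Position 5 ('a'): unique! => answer = 5

5


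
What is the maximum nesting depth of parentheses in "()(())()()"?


Input: "()(())()()"
Tracking depth:
  Position 0 '(': depth becomes 1
  Position 1 ')': depth becomes 0
  Position 2 '(': depth becomes 1
  Position 3 '(': depth becomes 2
  Position 4 ')': depth becomes 1
  Position 5 ')': depth becomes 0
  Position 6 '(': depth becomes 1
  Position 7 ')': depth becomes 0
  Position 8 '(': depth becomes 1
  Position 9 ')': depth becomes 0
Maximum depth reached: 2

2


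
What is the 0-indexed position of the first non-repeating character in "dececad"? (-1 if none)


Input: dececad
Character frequencies:
  'a': 1
  'c': 2
  'd': 2
  'e': 2
Scanning left to right for freq == 1:
  Position 0 ('d'): freq=2, skip
  Position 1 ('e'): freq=2, skip
  Position 2 ('c'): freq=2, skip
  Position 3 ('e'): freq=2, skip
  Position 4 ('c'): freq=2, skip
  Position 5 ('a'): unique! => answer = 5

5


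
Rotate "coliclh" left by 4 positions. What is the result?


Input: "coliclh", rotate left by 4
First 4 characters: "coli"
Remaining characters: "clh"
Concatenate remaining + first: "clh" + "coli" = "clhcoli"

clhcoli


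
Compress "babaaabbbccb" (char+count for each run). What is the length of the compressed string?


Input: babaaabbbccb
Runs:
  'b' x 1 => "b1"
  'a' x 1 => "a1"
  'b' x 1 => "b1"
  'a' x 3 => "a3"
  'b' x 3 => "b3"
  'c' x 2 => "c2"
  'b' x 1 => "b1"
Compressed: "b1a1b1a3b3c2b1"
Compressed length: 14

14


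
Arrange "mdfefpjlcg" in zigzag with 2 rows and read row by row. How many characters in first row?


Zigzag "mdfefpjlcg" into 2 rows:
Placing characters:
  'm' => row 0
  'd' => row 1
  'f' => row 0
  'e' => row 1
  'f' => row 0
  'p' => row 1
  'j' => row 0
  'l' => row 1
  'c' => row 0
  'g' => row 1
Rows:
  Row 0: "mffjc"
  Row 1: "deplg"
First row length: 5

5


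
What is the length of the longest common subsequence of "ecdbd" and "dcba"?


LCS of "ecdbd" and "dcba"
DP table:
           d    c    b    a
      0    0    0    0    0
  e   0    0    0    0    0
  c   0    0    1    1    1
  d   0    1    1    1    1
  b   0    1    1    2    2
  d   0    1    1    2    2
LCS length = dp[5][4] = 2

2


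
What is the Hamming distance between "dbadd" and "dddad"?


Comparing "dbadd" and "dddad" position by position:
  Position 0: 'd' vs 'd' => same
  Position 1: 'b' vs 'd' => differ
  Position 2: 'a' vs 'd' => differ
  Position 3: 'd' vs 'a' => differ
  Position 4: 'd' vs 'd' => same
Total differences (Hamming distance): 3

3


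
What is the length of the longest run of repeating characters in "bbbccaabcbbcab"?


Input: "bbbccaabcbbcab"
Scanning for longest run:
  Position 1 ('b'): continues run of 'b', length=2
  Position 2 ('b'): continues run of 'b', length=3
  Position 3 ('c'): new char, reset run to 1
  Position 4 ('c'): continues run of 'c', length=2
  Position 5 ('a'): new char, reset run to 1
  Position 6 ('a'): continues run of 'a', length=2
  Position 7 ('b'): new char, reset run to 1
  Position 8 ('c'): new char, reset run to 1
  Position 9 ('b'): new char, reset run to 1
  Position 10 ('b'): continues run of 'b', length=2
  Position 11 ('c'): new char, reset run to 1
  Position 12 ('a'): new char, reset run to 1
  Position 13 ('b'): new char, reset run to 1
Longest run: 'b' with length 3

3


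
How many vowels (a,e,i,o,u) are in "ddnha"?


Input: ddnha
Checking each character:
  'd' at position 0: consonant
  'd' at position 1: consonant
  'n' at position 2: consonant
  'h' at position 3: consonant
  'a' at position 4: vowel (running total: 1)
Total vowels: 1

1


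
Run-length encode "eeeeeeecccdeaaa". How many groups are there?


Input: eeeeeeecccdeaaa
Scanning for consecutive runs:
  Group 1: 'e' x 7 (positions 0-6)
  Group 2: 'c' x 3 (positions 7-9)
  Group 3: 'd' x 1 (positions 10-10)
  Group 4: 'e' x 1 (positions 11-11)
  Group 5: 'a' x 3 (positions 12-14)
Total groups: 5

5


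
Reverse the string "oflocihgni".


Input: oflocihgni
Reading characters right to left:
  Position 9: 'i'
  Position 8: 'n'
  Position 7: 'g'
  Position 6: 'h'
  Position 5: 'i'
  Position 4: 'c'
  Position 3: 'o'
  Position 2: 'l'
  Position 1: 'f'
  Position 0: 'o'
Reversed: inghicolfo

inghicolfo


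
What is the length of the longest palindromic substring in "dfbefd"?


Input: "dfbefd"
Checking substrings for palindromes:
  No multi-char palindromic substrings found
Longest palindromic substring: "d" with length 1

1


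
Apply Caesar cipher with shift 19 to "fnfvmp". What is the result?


Caesar cipher: shift "fnfvmp" by 19
  'f' (pos 5) + 19 = pos 24 = 'y'
  'n' (pos 13) + 19 = pos 6 = 'g'
  'f' (pos 5) + 19 = pos 24 = 'y'
  'v' (pos 21) + 19 = pos 14 = 'o'
  'm' (pos 12) + 19 = pos 5 = 'f'
  'p' (pos 15) + 19 = pos 8 = 'i'
Result: ygyofi

ygyofi


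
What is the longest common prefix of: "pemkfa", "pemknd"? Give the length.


Words: pemkfa, pemknd
  Position 0: all 'p' => match
  Position 1: all 'e' => match
  Position 2: all 'm' => match
  Position 3: all 'k' => match
  Position 4: ('f', 'n') => mismatch, stop
LCP = "pemk" (length 4)

4


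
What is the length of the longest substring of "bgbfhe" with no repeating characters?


Input: "bgbfhe"
Sliding window (track last position of each char):
  Position 0 ('b'): window [0,0] length 1 -- new best
  Position 1 ('g'): window [0,1] length 2 -- new best
  Position 2 ('b'): repeat (last at 0), move window start to 1
  Position 2 ('b'): window [1,2] length 2
  Position 3 ('f'): window [1,3] length 3 -- new best
  Position 4 ('h'): window [1,4] length 4 -- new best
  Position 5 ('e'): window [1,5] length 5 -- new best
Longest substring with no repeats: "gbfhe" with length 5

5


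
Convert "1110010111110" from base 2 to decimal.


Input: "1110010111110" in base 2
Positional expansion:
  Digit '1' (value 1) x 2^12 = 4096
  Digit '1' (value 1) x 2^11 = 2048
  Digit '1' (value 1) x 2^10 = 1024
  Digit '0' (value 0) x 2^9 = 0
  Digit '0' (value 0) x 2^8 = 0
  Digit '1' (value 1) x 2^7 = 128
  Digit '0' (value 0) x 2^6 = 0
  Digit '1' (value 1) x 2^5 = 32
  Digit '1' (value 1) x 2^4 = 16
  Digit '1' (value 1) x 2^3 = 8
  Digit '1' (value 1) x 2^2 = 4
  Digit '1' (value 1) x 2^1 = 2
  Digit '0' (value 0) x 2^0 = 0
Sum = 7358

7358


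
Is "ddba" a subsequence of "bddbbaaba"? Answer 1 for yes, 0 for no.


Check if "ddba" is a subsequence of "bddbbaaba"
Greedy scan:
  Position 0 ('b'): no match needed
  Position 1 ('d'): matches sub[0] = 'd'
  Position 2 ('d'): matches sub[1] = 'd'
  Position 3 ('b'): matches sub[2] = 'b'
  Position 4 ('b'): no match needed
  Position 5 ('a'): matches sub[3] = 'a'
  Position 6 ('a'): no match needed
  Position 7 ('b'): no match needed
  Position 8 ('a'): no match needed
All 4 characters matched => is a subsequence

1


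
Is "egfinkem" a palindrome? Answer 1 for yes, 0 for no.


Input: egfinkem
Reversed: meknifge
  Compare pos 0 ('e') with pos 7 ('m'): MISMATCH
  Compare pos 1 ('g') with pos 6 ('e'): MISMATCH
  Compare pos 2 ('f') with pos 5 ('k'): MISMATCH
  Compare pos 3 ('i') with pos 4 ('n'): MISMATCH
Result: not a palindrome

0


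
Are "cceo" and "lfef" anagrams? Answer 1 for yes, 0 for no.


Strings: "cceo", "lfef"
Sorted first:  cceo
Sorted second: effl
Differ at position 0: 'c' vs 'e' => not anagrams

0


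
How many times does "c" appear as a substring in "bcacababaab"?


Searching for "c" in "bcacababaab"
Scanning each position:
  Position 0: "b" => no
  Position 1: "c" => MATCH
  Position 2: "a" => no
  Position 3: "c" => MATCH
  Position 4: "a" => no
  Position 5: "b" => no
  Position 6: "a" => no
  Position 7: "b" => no
  Position 8: "a" => no
  Position 9: "a" => no
  Position 10: "b" => no
Total occurrences: 2

2


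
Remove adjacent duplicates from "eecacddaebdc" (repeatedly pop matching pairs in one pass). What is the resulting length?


Input: eecacddaebdc
Stack-based adjacent duplicate removal:
  Read 'e': push. Stack: e
  Read 'e': matches stack top 'e' => pop. Stack: (empty)
  Read 'c': push. Stack: c
  Read 'a': push. Stack: ca
  Read 'c': push. Stack: cac
  Read 'd': push. Stack: cacd
  Read 'd': matches stack top 'd' => pop. Stack: cac
  Read 'a': push. Stack: caca
  Read 'e': push. Stack: cacae
  Read 'b': push. Stack: cacaeb
  Read 'd': push. Stack: cacaebd
  Read 'c': push. Stack: cacaebdc
Final stack: "cacaebdc" (length 8)

8


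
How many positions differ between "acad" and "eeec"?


Comparing "acad" and "eeec" position by position:
  Position 0: 'a' vs 'e' => DIFFER
  Position 1: 'c' vs 'e' => DIFFER
  Position 2: 'a' vs 'e' => DIFFER
  Position 3: 'd' vs 'c' => DIFFER
Positions that differ: 4

4


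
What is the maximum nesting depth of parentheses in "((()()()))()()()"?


Input: "((()()()))()()()"
Tracking depth:
  Position 0 '(': depth becomes 1
  Position 1 '(': depth becomes 2
  Position 2 '(': depth becomes 3
  Position 3 ')': depth becomes 2
  Position 4 '(': depth becomes 3
  Position 5 ')': depth becomes 2
  Position 6 '(': depth becomes 3
  Position 7 ')': depth becomes 2
  Position 8 ')': depth becomes 1
  Position 9 ')': depth becomes 0
  Position 10 '(': depth becomes 1
  Position 11 ')': depth becomes 0
  Position 12 '(': depth becomes 1
  Position 13 ')': depth becomes 0
  Position 14 '(': depth becomes 1
  Position 15 ')': depth becomes 0
Maximum depth reached: 3

3


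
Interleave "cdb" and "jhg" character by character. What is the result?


Interleaving "cdb" and "jhg":
  Position 0: 'c' from first, 'j' from second => "cj"
  Position 1: 'd' from first, 'h' from second => "dh"
  Position 2: 'b' from first, 'g' from second => "bg"
Result: cjdhbg

cjdhbg


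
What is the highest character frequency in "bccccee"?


Input: bccccee
Character counts:
  'b': 1
  'c': 4
  'e': 2
Maximum frequency: 4

4


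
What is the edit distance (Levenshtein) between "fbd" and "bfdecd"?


Computing edit distance: "fbd" -> "bfdecd"
DP table:
           b    f    d    e    c    d
      0    1    2    3    4    5    6
  f   1    1    1    2    3    4    5
  b   2    1    2    2    3    4    5
  d   3    2    2    2    3    4    4
Edit distance = dp[3][6] = 4

4
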